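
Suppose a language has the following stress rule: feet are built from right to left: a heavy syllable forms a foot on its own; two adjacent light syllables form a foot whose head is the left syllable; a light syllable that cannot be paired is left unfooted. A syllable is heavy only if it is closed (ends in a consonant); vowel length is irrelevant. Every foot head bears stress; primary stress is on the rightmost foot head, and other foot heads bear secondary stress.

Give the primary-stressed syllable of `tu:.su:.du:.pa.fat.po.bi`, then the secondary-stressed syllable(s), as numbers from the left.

Weights: 1 tu: L, 2 su: L, 3 du: L, 4 pa L, 5 fat H, 6 po L, 7 bi L.
Parse right to left (heavy = foot alone; LL = one foot; stranded L unfooted): (ˈtu:.su:) (ˈdu:.pa) (ˈfat) (ˈpo.bi).
Foot heads: 1, 3, 5, 6.
Primary stress on the rightmost head = syllable 6.
Secondary stress on 1, 3, 5: ˌtu:.su:.ˌdu:.pa.ˌfat.ˈpo.bi.

primary 6, secondary 1, 3, 5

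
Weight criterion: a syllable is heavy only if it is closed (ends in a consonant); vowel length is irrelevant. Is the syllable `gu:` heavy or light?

light

`gu:`: long vowel, open (no coda). Open (no coda) → light.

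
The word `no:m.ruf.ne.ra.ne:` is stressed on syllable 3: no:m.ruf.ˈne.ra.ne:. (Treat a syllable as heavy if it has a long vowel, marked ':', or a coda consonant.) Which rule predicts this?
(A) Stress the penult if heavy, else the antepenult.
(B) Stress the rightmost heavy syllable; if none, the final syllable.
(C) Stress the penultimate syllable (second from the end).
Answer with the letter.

Rule A → syllable 3 ✓.
Rule B → syllable 5 (observed: 3).
Rule C → syllable 4 (observed: 3).

A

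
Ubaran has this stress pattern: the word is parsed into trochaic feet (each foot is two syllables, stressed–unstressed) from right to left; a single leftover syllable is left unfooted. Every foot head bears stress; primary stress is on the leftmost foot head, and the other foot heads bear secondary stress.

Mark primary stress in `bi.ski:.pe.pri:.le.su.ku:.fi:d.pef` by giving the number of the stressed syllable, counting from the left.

Parse right to left into trochaic (ˈσσ) feet: bi (ˈski:.pe) (ˈpri:.le) (ˈsu.ku:) (ˈfi:d.pef). Syllable 1 is left unfooted.
Foot heads (stressed positions): 2, 4, 6, 8.
End Rule Leftmost: primary stress on the leftmost head = syllable 2.
Primary stress: syllable 2 → bi.ˈski:.pe.pri:.le.su.ku:.fi:d.pef.

2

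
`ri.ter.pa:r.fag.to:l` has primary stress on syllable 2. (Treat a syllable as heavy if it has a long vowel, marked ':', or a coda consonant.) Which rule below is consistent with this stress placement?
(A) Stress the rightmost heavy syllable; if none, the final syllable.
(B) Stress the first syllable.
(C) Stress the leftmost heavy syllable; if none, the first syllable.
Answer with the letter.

C

Rule A → syllable 5 (observed: 2).
Rule B → syllable 1 (observed: 2).
Rule C → syllable 2 ✓.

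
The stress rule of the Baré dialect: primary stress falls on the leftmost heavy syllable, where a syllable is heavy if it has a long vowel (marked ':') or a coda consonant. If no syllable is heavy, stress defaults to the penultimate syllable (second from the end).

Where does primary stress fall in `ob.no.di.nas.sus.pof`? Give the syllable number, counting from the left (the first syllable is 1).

1

Weights: 1 ob H, 2 no L, 3 di L, 4 nas H, 5 sus H, 6 pof H.
Heavy syllables in the domain: 1, 4, 5, 6. The leftmost is syllable 1 (ob).
Primary stress: syllable 1 → ˈob.no.di.nas.sus.pof.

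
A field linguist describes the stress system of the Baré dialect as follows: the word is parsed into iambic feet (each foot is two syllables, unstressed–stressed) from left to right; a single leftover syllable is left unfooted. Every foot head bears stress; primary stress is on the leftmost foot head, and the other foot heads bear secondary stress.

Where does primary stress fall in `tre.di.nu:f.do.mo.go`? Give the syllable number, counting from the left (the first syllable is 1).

Parse left to right into iambic (σˈσ) feet: (tre.ˈdi) (nu:f.ˈdo) (mo.ˈgo).
Foot heads (stressed positions): 2, 4, 6.
End Rule Leftmost: primary stress on the leftmost head = syllable 2.
Primary stress: syllable 2 → tre.ˈdi.nu:f.do.mo.go.

2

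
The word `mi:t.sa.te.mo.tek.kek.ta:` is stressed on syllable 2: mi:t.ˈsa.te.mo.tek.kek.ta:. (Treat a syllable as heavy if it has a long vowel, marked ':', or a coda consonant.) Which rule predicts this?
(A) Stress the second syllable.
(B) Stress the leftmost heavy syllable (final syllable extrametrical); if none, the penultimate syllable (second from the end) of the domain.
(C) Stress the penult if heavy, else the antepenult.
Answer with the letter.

A

Rule A → syllable 2 ✓.
Rule B → syllable 1 (observed: 2).
Rule C → syllable 6 (observed: 2).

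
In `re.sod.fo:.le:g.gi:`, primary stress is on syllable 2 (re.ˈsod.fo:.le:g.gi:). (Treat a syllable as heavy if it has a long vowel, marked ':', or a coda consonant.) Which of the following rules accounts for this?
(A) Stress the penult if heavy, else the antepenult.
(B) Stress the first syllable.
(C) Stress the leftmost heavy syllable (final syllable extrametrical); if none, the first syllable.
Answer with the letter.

Rule A → syllable 4 (observed: 2).
Rule B → syllable 1 (observed: 2).
Rule C → syllable 2 ✓.

C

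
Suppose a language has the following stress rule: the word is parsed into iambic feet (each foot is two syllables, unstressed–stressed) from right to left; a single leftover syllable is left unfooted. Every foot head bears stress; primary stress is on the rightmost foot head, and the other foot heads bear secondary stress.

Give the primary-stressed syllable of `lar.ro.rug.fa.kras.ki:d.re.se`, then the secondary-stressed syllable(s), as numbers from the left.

primary 8, secondary 2, 4, 6

Parse right to left into iambic (σˈσ) feet: (lar.ˈro) (rug.ˈfa) (kras.ˈki:d) (re.ˈse).
Foot heads (stressed positions): 2, 4, 6, 8.
End Rule Rightmost: primary stress on the rightmost head = syllable 8.
Secondary stress on 2, 4, 6: lar.ˌro.rug.ˌfa.kras.ˌki:d.re.ˈse.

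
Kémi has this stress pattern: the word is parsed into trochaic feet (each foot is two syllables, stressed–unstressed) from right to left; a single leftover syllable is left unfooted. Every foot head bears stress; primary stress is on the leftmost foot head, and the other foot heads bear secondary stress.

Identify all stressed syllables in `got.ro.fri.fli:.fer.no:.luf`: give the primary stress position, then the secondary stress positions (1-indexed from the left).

primary 2, secondary 4, 6

Parse right to left into trochaic (ˈσσ) feet: got (ˈro.fri) (ˈfli:.fer) (ˈno:.luf). Syllable 1 is left unfooted.
Foot heads (stressed positions): 2, 4, 6.
End Rule Leftmost: primary stress on the leftmost head = syllable 2.
Secondary stress on 4, 6: got.ˈro.fri.ˌfli:.fer.ˌno:.luf.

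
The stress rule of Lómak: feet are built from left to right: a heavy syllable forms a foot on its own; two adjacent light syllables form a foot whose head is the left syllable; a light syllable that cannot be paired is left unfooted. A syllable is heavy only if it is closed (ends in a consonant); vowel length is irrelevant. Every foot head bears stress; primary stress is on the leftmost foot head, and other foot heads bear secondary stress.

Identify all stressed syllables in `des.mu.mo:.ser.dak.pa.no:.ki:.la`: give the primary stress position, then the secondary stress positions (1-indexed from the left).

primary 1, secondary 2, 4, 5, 6, 8

Weights: 1 des H, 2 mu L, 3 mo: L, 4 ser H, 5 dak H, 6 pa L, 7 no: L, 8 ki: L, 9 la L.
Parse left to right (heavy = foot alone; LL = one foot; stranded L unfooted): (ˈdes) (ˈmu.mo:) (ˈser) (ˈdak) (ˈpa.no:) (ˈki:.la).
Foot heads: 1, 2, 4, 5, 6, 8.
Primary stress on the leftmost head = syllable 1.
Secondary stress on 2, 4, 5, 6, 8: ˈdes.ˌmu.mo:.ˌser.ˌdak.ˌpa.no:.ˌki:.la.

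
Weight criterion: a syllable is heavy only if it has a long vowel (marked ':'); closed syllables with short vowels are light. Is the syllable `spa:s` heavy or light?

heavy

`spa:s`: long vowel, closed (coda /s/). Long vowel → heavy.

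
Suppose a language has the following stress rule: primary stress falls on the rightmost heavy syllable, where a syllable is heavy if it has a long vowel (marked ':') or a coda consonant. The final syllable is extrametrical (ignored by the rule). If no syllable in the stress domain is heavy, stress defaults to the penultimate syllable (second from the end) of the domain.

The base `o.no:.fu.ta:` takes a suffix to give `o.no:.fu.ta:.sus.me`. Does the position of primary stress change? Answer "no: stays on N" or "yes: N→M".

Base `o.no:.fu.ta:` (4 syllables):
  The final syllable (4, ta:) is extrametrical; the stress domain is syllables 1–3.
  Weights: 1 o L, 2 no: H, 3 fu L.
  Heavy syllables in the domain: 2. The rightmost is syllable 2 (no:).
  → primary stress on syllable 2.
Suffixed `o.no:.fu.ta:.sus.me` (6 syllables):
  The final syllable (6, me) is extrametrical; the stress domain is syllables 1–5.
  Weights: 1 o L, 2 no: H, 3 fu L, 4 ta: H, 5 sus H.
  Heavy syllables in the domain: 2, 4, 5. The rightmost is syllable 5 (sus).
  → primary stress on syllable 5.

yes: 2→5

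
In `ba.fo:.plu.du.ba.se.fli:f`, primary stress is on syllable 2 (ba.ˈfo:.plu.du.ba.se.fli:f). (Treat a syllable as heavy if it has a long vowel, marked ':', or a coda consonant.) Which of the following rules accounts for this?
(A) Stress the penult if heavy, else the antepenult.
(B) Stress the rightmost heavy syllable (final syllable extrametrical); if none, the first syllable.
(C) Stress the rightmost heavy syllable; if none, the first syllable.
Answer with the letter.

B

Rule A → syllable 5 (observed: 2).
Rule B → syllable 2 ✓.
Rule C → syllable 7 (observed: 2).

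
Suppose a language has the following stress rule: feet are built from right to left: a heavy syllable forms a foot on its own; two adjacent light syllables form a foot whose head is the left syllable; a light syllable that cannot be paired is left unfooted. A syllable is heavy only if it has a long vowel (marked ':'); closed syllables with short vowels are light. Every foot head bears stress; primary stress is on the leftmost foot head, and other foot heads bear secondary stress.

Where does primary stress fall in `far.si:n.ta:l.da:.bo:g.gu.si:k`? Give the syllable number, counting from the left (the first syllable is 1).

Weights: 1 far L, 2 si:n H, 3 ta:l H, 4 da: H, 5 bo:g H, 6 gu L, 7 si:k H.
Parse right to left (heavy = foot alone; LL = one foot; stranded L unfooted): far (ˈsi:n) (ˈta:l) (ˈda:) (ˈbo:g) gu (ˈsi:k).
Foot heads: 2, 3, 4, 5, 7.
Primary stress on the leftmost head = syllable 2.
Primary stress: syllable 2 → far.ˈsi:n.ta:l.da:.bo:g.gu.si:k.

2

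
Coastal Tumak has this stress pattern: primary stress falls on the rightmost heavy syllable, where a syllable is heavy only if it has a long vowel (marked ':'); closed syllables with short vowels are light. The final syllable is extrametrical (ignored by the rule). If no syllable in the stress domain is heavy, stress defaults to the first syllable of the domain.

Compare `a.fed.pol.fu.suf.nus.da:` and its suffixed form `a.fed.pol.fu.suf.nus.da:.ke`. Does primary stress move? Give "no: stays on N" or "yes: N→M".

Base `a.fed.pol.fu.suf.nus.da:` (7 syllables):
  The final syllable (7, da:) is extrametrical; the stress domain is syllables 1–6.
  Weights: 1 a L, 2 fed L, 3 pol L, 4 fu L, 5 suf L, 6 nus L.
  No heavy syllable in the domain; default to the first syllable of the domain = syllable 1.
  → primary stress on syllable 1.
Suffixed `a.fed.pol.fu.suf.nus.da:.ke` (8 syllables):
  The final syllable (8, ke) is extrametrical; the stress domain is syllables 1–7.
  Weights: 1 a L, 2 fed L, 3 pol L, 4 fu L, 5 suf L, 6 nus L, 7 da: H.
  Heavy syllables in the domain: 7. The rightmost is syllable 7 (da:).
  → primary stress on syllable 7.

yes: 1→7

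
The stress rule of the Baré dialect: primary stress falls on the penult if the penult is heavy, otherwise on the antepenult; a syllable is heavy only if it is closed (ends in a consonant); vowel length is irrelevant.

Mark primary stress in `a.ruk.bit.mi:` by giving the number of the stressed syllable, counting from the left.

Weights: 2 ruk H, 3 bit H, 4 mi: L.
The penult (syllable 3, bit) is heavy, so it takes stress.
Primary stress: syllable 3 → a.ruk.ˈbit.mi:.

3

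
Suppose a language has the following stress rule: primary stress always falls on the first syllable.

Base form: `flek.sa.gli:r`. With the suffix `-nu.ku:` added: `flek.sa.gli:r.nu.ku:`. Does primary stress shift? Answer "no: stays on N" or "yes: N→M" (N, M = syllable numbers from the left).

no: stays on 1

Base `flek.sa.gli:r` (3 syllables):
  The word has 3 syllables; the first syllable is syllable 1 (flek).
  → primary stress on syllable 1.
Suffixed `flek.sa.gli:r.nu.ku:` (5 syllables):
  The word has 5 syllables; the first syllable is syllable 1 (flek).
  → primary stress on syllable 1.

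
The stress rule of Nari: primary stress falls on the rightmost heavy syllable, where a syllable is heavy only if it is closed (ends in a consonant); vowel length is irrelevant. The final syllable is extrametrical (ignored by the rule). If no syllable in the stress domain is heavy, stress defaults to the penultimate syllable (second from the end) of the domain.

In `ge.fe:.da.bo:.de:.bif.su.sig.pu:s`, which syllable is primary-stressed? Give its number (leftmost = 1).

The final syllable (9, pu:s) is extrametrical; the stress domain is syllables 1–8.
Weights: 1 ge L, 2 fe: L, 3 da L, 4 bo: L, 5 de: L, 6 bif H, 7 su L, 8 sig H.
Heavy syllables in the domain: 6, 8. The rightmost is syllable 8 (sig).
Primary stress: syllable 8 → ge.fe:.da.bo:.de:.bif.su.ˈsig.pu:s.

8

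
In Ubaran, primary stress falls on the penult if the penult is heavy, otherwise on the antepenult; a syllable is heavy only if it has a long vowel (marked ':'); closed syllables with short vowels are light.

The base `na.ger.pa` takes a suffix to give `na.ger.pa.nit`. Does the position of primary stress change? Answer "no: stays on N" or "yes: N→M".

yes: 1→2

Base `na.ger.pa` (3 syllables):
  Weights: 1 na L, 2 ger L, 3 pa L.
  The penult (syllable 2, ger) is light, so stress falls on the antepenult (syllable 1, na).
  → primary stress on syllable 1.
Suffixed `na.ger.pa.nit` (4 syllables):
  Weights: 2 ger L, 3 pa L, 4 nit L.
  The penult (syllable 3, pa) is light, so stress falls on the antepenult (syllable 2, ger).
  → primary stress on syllable 2.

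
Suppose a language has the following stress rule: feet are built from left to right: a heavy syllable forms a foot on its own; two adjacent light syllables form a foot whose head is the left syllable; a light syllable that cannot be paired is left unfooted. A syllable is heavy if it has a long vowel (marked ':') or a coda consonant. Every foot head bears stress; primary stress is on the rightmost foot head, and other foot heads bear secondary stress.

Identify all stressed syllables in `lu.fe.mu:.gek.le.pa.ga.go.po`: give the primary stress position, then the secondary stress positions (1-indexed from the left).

primary 7, secondary 1, 3, 4, 5

Weights: 1 lu L, 2 fe L, 3 mu: H, 4 gek H, 5 le L, 6 pa L, 7 ga L, 8 go L, 9 po L.
Parse left to right (heavy = foot alone; LL = one foot; stranded L unfooted): (ˈlu.fe) (ˈmu:) (ˈgek) (ˈle.pa) (ˈga.go) po.
Foot heads: 1, 3, 4, 5, 7.
Primary stress on the rightmost head = syllable 7.
Secondary stress on 1, 3, 4, 5: ˌlu.fe.ˌmu:.ˌgek.ˌle.pa.ˈga.go.po.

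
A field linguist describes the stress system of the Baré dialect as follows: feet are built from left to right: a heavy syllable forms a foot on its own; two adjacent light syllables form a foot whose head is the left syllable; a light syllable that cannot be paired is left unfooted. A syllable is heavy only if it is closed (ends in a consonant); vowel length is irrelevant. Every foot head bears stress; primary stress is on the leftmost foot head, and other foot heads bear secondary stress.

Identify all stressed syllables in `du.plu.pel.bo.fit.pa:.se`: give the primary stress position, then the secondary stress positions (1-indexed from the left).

primary 1, secondary 3, 5, 6

Weights: 1 du L, 2 plu L, 3 pel H, 4 bo L, 5 fit H, 6 pa: L, 7 se L.
Parse left to right (heavy = foot alone; LL = one foot; stranded L unfooted): (ˈdu.plu) (ˈpel) bo (ˈfit) (ˈpa:.se).
Foot heads: 1, 3, 5, 6.
Primary stress on the leftmost head = syllable 1.
Secondary stress on 3, 5, 6: ˈdu.plu.ˌpel.bo.ˌfit.ˌpa:.se.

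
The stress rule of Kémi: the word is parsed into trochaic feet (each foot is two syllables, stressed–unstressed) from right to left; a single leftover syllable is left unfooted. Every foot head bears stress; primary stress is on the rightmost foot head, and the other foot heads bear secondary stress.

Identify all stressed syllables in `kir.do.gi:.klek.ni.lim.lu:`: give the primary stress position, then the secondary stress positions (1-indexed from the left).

Parse right to left into trochaic (ˈσσ) feet: kir (ˈdo.gi:) (ˈklek.ni) (ˈlim.lu:). Syllable 1 is left unfooted.
Foot heads (stressed positions): 2, 4, 6.
End Rule Rightmost: primary stress on the rightmost head = syllable 6.
Secondary stress on 2, 4: kir.ˌdo.gi:.ˌklek.ni.ˈlim.lu:.

primary 6, secondary 2, 4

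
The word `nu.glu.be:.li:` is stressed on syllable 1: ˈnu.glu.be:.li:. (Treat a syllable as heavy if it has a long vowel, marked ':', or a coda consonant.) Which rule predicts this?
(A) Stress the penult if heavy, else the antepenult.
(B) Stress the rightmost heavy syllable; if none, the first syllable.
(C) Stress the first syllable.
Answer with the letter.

C

Rule A → syllable 3 (observed: 1).
Rule B → syllable 4 (observed: 1).
Rule C → syllable 1 ✓.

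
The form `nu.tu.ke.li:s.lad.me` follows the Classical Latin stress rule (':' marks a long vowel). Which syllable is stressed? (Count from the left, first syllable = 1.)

5

Classical Latin: stress the penult if heavy (long vowel or closed), else the antepenult.
Weights: 4 li:s H, 5 lad H, 6 me L.
The penult (syllable 5, lad) is heavy, so it takes stress.
Stress on syllable 5: nu.tu.ke.li:s.ˈlad.me.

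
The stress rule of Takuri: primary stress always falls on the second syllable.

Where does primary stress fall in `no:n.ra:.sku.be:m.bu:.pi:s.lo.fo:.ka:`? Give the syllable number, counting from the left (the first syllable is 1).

2

The word has 9 syllables; the second syllable is syllable 2 (ra:).
Primary stress: syllable 2 → no:n.ˈra:.sku.be:m.bu:.pi:s.lo.fo:.ka:.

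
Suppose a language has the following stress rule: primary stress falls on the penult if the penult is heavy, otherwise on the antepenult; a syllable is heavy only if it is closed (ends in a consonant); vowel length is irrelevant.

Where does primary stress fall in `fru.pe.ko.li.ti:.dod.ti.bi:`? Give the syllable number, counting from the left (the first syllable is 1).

Weights: 6 dod H, 7 ti L, 8 bi: L.
The penult (syllable 7, ti) is light, so stress falls on the antepenult (syllable 6, dod).
Primary stress: syllable 6 → fru.pe.ko.li.ti:.ˈdod.ti.bi:.

6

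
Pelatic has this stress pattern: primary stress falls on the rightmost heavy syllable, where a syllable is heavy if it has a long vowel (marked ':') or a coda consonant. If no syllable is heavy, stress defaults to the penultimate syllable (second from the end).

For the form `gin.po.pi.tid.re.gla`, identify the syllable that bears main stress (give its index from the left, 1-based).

4

Weights: 1 gin H, 2 po L, 3 pi L, 4 tid H, 5 re L, 6 gla L.
Heavy syllables in the domain: 1, 4. The rightmost is syllable 4 (tid).
Primary stress: syllable 4 → gin.po.pi.ˈtid.re.gla.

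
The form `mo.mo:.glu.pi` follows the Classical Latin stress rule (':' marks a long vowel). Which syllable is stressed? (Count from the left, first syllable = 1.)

2

Classical Latin: stress the penult if heavy (long vowel or closed), else the antepenult.
Weights: 2 mo: H, 3 glu L, 4 pi L.
The penult (syllable 3, glu) is light, so stress falls on the antepenult (syllable 2, mo:).
Stress on syllable 2: mo.ˈmo:.glu.pi.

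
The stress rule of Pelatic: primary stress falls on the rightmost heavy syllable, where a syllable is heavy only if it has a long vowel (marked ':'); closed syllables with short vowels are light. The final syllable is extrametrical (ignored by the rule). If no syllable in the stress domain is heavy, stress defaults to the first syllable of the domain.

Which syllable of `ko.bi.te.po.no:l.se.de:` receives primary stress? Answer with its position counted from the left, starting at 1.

5

The final syllable (7, de:) is extrametrical; the stress domain is syllables 1–6.
Weights: 1 ko L, 2 bi L, 3 te L, 4 po L, 5 no:l H, 6 se L.
Heavy syllables in the domain: 5. The rightmost is syllable 5 (no:l).
Primary stress: syllable 5 → ko.bi.te.po.ˈno:l.se.de:.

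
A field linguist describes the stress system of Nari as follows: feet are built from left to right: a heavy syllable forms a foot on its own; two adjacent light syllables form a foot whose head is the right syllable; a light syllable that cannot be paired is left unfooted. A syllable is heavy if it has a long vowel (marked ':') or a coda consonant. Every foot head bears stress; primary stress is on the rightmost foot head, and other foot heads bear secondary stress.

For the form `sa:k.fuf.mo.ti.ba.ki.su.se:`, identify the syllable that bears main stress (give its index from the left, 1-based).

Weights: 1 sa:k H, 2 fuf H, 3 mo L, 4 ti L, 5 ba L, 6 ki L, 7 su L, 8 se: H.
Parse left to right (heavy = foot alone; LL = one foot; stranded L unfooted): (ˈsa:k) (ˈfuf) (mo.ˈti) (ba.ˈki) su (ˈse:).
Foot heads: 1, 2, 4, 6, 8.
Primary stress on the rightmost head = syllable 8.
Primary stress: syllable 8 → sa:k.fuf.mo.ti.ba.ki.su.ˈse:.

8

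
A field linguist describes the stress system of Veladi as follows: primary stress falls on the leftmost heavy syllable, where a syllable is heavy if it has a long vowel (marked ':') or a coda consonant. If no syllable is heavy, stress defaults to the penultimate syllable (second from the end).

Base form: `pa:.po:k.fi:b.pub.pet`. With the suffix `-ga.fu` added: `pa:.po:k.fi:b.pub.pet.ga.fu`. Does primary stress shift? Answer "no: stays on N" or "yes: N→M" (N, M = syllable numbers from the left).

no: stays on 1

Base `pa:.po:k.fi:b.pub.pet` (5 syllables):
  Weights: 1 pa: H, 2 po:k H, 3 fi:b H, 4 pub H, 5 pet H.
  Heavy syllables in the domain: 1, 2, 3, 4, 5. The leftmost is syllable 1 (pa:).
  → primary stress on syllable 1.
Suffixed `pa:.po:k.fi:b.pub.pet.ga.fu` (7 syllables):
  Weights: 1 pa: H, 2 po:k H, 3 fi:b H, 4 pub H, 5 pet H, 6 ga L, 7 fu L.
  Heavy syllables in the domain: 1, 2, 3, 4, 5. The leftmost is syllable 1 (pa:).
  → primary stress on syllable 1.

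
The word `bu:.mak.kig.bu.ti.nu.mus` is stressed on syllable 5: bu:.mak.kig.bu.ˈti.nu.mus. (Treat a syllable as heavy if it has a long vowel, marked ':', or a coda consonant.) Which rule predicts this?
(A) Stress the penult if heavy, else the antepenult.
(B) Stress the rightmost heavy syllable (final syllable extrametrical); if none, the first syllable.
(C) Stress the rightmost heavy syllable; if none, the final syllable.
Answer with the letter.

Rule A → syllable 5 ✓.
Rule B → syllable 3 (observed: 5).
Rule C → syllable 7 (observed: 5).

A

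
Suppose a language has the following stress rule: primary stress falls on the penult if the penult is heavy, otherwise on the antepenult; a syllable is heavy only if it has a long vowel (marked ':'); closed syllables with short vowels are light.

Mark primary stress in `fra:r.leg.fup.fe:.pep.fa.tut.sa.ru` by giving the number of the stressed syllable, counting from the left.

Weights: 7 tut L, 8 sa L, 9 ru L.
The penult (syllable 8, sa) is light, so stress falls on the antepenult (syllable 7, tut).
Primary stress: syllable 7 → fra:r.leg.fup.fe:.pep.fa.ˈtut.sa.ru.

7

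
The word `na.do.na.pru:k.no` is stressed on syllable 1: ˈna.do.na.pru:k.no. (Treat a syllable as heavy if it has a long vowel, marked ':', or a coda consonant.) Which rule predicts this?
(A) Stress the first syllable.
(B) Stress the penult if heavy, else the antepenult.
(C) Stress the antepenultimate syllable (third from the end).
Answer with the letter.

A

Rule A → syllable 1 ✓.
Rule B → syllable 4 (observed: 1).
Rule C → syllable 3 (observed: 1).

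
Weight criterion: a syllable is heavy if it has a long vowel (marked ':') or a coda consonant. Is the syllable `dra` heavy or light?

`dra`: short vowel, open (no coda). Short vowel, open → light.

light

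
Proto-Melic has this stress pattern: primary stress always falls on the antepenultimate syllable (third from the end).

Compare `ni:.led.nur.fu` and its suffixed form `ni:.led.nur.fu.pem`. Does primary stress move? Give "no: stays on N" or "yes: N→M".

yes: 2→3

Base `ni:.led.nur.fu` (4 syllables):
  The word has 4 syllables; the antepenultimate syllable (third from the end) is syllable 2 (led).
  → primary stress on syllable 2.
Suffixed `ni:.led.nur.fu.pem` (5 syllables):
  The word has 5 syllables; the antepenultimate syllable (third from the end) is syllable 3 (nur).
  → primary stress on syllable 3.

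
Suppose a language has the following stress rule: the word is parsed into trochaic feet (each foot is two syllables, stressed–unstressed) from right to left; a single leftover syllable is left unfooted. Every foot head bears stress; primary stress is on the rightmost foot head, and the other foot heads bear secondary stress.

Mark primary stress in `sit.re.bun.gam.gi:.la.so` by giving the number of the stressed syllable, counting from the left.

6

Parse right to left into trochaic (ˈσσ) feet: sit (ˈre.bun) (ˈgam.gi:) (ˈla.so). Syllable 1 is left unfooted.
Foot heads (stressed positions): 2, 4, 6.
End Rule Rightmost: primary stress on the rightmost head = syllable 6.
Primary stress: syllable 6 → sit.re.bun.gam.gi:.ˈla.so.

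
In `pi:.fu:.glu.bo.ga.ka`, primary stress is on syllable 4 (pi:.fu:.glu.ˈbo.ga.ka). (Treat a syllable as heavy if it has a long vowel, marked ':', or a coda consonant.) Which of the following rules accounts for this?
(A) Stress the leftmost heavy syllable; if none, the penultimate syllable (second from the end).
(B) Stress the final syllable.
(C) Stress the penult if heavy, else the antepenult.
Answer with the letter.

C

Rule A → syllable 1 (observed: 4).
Rule B → syllable 6 (observed: 4).
Rule C → syllable 4 ✓.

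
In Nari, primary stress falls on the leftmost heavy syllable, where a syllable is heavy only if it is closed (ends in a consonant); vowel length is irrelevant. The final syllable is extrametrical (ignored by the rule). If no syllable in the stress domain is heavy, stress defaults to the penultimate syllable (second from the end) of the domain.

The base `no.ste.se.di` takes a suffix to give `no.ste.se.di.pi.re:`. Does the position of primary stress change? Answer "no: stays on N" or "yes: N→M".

Base `no.ste.se.di` (4 syllables):
  The final syllable (4, di) is extrametrical; the stress domain is syllables 1–3.
  Weights: 1 no L, 2 ste L, 3 se L.
  No heavy syllable in the domain; default to the penultimate syllable (second from the end) of the domain = syllable 2.
  → primary stress on syllable 2.
Suffixed `no.ste.se.di.pi.re:` (6 syllables):
  The final syllable (6, re:) is extrametrical; the stress domain is syllables 1–5.
  Weights: 1 no L, 2 ste L, 3 se L, 4 di L, 5 pi L.
  No heavy syllable in the domain; default to the penultimate syllable (second from the end) of the domain = syllable 4.
  → primary stress on syllable 4.

yes: 2→4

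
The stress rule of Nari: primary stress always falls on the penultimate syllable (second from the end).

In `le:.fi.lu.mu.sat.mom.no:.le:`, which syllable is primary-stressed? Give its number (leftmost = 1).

The word has 8 syllables; the penultimate syllable (second from the end) is syllable 7 (no:).
Primary stress: syllable 7 → le:.fi.lu.mu.sat.mom.ˈno:.le:.

7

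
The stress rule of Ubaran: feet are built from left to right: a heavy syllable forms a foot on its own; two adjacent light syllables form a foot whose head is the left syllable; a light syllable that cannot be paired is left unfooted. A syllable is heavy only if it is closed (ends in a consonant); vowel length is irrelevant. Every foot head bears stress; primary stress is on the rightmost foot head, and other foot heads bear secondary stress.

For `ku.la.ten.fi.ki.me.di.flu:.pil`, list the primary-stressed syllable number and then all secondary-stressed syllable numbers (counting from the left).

primary 9, secondary 1, 3, 4, 6

Weights: 1 ku L, 2 la L, 3 ten H, 4 fi L, 5 ki L, 6 me L, 7 di L, 8 flu: L, 9 pil H.
Parse left to right (heavy = foot alone; LL = one foot; stranded L unfooted): (ˈku.la) (ˈten) (ˈfi.ki) (ˈme.di) flu: (ˈpil).
Foot heads: 1, 3, 4, 6, 9.
Primary stress on the rightmost head = syllable 9.
Secondary stress on 1, 3, 4, 6: ˌku.la.ˌten.ˌfi.ki.ˌme.di.flu:.ˈpil.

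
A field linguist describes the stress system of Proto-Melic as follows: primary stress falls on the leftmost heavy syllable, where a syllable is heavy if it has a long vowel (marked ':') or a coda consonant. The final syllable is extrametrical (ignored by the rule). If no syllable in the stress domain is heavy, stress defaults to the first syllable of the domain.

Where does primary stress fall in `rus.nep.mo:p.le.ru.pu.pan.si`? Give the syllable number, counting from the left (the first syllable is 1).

1

The final syllable (8, si) is extrametrical; the stress domain is syllables 1–7.
Weights: 1 rus H, 2 nep H, 3 mo:p H, 4 le L, 5 ru L, 6 pu L, 7 pan H.
Heavy syllables in the domain: 1, 2, 3, 7. The leftmost is syllable 1 (rus).
Primary stress: syllable 1 → ˈrus.nep.mo:p.le.ru.pu.pan.si.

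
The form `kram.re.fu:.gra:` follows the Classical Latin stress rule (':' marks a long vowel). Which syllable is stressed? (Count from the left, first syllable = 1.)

3

Classical Latin: stress the penult if heavy (long vowel or closed), else the antepenult.
Weights: 2 re L, 3 fu: H, 4 gra: H.
The penult (syllable 3, fu:) is heavy, so it takes stress.
Stress on syllable 3: kram.re.ˈfu:.gra:.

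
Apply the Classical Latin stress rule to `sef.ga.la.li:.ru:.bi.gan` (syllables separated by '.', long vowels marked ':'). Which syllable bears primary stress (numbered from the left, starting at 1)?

Classical Latin: stress the penult if heavy (long vowel or closed), else the antepenult.
Weights: 5 ru: H, 6 bi L, 7 gan H.
The penult (syllable 6, bi) is light, so stress falls on the antepenult (syllable 5, ru:).
Stress on syllable 5: sef.ga.la.li:.ˈru:.bi.gan.

5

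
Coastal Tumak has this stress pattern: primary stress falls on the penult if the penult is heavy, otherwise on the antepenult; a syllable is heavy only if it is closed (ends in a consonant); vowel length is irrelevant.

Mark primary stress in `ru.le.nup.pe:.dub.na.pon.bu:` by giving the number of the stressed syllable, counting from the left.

7

Weights: 6 na L, 7 pon H, 8 bu: L.
The penult (syllable 7, pon) is heavy, so it takes stress.
Primary stress: syllable 7 → ru.le.nup.pe:.dub.na.ˈpon.bu:.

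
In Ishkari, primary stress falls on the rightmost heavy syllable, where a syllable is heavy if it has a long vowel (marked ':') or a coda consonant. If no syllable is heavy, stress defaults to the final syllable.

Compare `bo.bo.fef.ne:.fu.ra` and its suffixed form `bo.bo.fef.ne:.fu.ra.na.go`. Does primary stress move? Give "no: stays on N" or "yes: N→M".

no: stays on 4

Base `bo.bo.fef.ne:.fu.ra` (6 syllables):
  Weights: 1 bo L, 2 bo L, 3 fef H, 4 ne: H, 5 fu L, 6 ra L.
  Heavy syllables in the domain: 3, 4. The rightmost is syllable 4 (ne:).
  → primary stress on syllable 4.
Suffixed `bo.bo.fef.ne:.fu.ra.na.go` (8 syllables):
  Weights: 1 bo L, 2 bo L, 3 fef H, 4 ne: H, 5 fu L, 6 ra L, 7 na L, 8 go L.
  Heavy syllables in the domain: 3, 4. The rightmost is syllable 4 (ne:).
  → primary stress on syllable 4.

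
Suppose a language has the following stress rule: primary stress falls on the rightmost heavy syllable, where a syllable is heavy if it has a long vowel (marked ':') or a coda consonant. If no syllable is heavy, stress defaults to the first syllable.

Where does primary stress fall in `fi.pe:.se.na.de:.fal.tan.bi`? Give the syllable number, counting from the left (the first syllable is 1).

7

Weights: 1 fi L, 2 pe: H, 3 se L, 4 na L, 5 de: H, 6 fal H, 7 tan H, 8 bi L.
Heavy syllables in the domain: 2, 5, 6, 7. The rightmost is syllable 7 (tan).
Primary stress: syllable 7 → fi.pe:.se.na.de:.fal.ˈtan.bi.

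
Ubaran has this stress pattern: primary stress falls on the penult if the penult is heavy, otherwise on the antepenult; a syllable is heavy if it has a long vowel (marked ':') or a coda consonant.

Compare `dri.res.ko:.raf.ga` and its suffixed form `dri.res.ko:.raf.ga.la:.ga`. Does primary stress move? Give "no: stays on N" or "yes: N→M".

Base `dri.res.ko:.raf.ga` (5 syllables):
  Weights: 3 ko: H, 4 raf H, 5 ga L.
  The penult (syllable 4, raf) is heavy, so it takes stress.
  → primary stress on syllable 4.
Suffixed `dri.res.ko:.raf.ga.la:.ga` (7 syllables):
  Weights: 5 ga L, 6 la: H, 7 ga L.
  The penult (syllable 6, la:) is heavy, so it takes stress.
  → primary stress on syllable 6.

yes: 4→6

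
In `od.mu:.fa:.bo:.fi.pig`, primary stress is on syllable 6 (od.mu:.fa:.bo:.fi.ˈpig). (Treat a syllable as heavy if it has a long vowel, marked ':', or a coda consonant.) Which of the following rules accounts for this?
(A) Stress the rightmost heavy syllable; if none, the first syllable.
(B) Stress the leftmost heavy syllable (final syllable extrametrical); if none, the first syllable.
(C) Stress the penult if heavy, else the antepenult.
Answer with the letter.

A

Rule A → syllable 6 ✓.
Rule B → syllable 1 (observed: 6).
Rule C → syllable 4 (observed: 6).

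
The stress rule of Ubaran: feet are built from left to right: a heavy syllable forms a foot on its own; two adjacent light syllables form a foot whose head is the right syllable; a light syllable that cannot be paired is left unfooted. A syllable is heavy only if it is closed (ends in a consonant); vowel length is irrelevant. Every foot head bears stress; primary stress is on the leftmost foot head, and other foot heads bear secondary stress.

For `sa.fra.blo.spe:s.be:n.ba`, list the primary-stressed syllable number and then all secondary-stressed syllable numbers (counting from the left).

Weights: 1 sa L, 2 fra L, 3 blo L, 4 spe:s H, 5 be:n H, 6 ba L.
Parse left to right (heavy = foot alone; LL = one foot; stranded L unfooted): (sa.ˈfra) blo (ˈspe:s) (ˈbe:n) ba.
Foot heads: 2, 4, 5.
Primary stress on the leftmost head = syllable 2.
Secondary stress on 4, 5: sa.ˈfra.blo.ˌspe:s.ˌbe:n.ba.

primary 2, secondary 4, 5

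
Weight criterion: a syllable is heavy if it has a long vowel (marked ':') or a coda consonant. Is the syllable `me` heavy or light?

light

`me`: short vowel, open (no coda). Short vowel, open → light.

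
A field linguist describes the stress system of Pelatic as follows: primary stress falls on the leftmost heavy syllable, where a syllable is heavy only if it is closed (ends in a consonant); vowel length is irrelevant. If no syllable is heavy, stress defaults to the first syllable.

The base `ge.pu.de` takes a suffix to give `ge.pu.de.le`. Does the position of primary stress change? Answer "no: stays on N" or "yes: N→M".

no: stays on 1

Base `ge.pu.de` (3 syllables):
  Weights: 1 ge L, 2 pu L, 3 de L.
  No heavy syllable in the domain; default to the first syllable = syllable 1.
  → primary stress on syllable 1.
Suffixed `ge.pu.de.le` (4 syllables):
  Weights: 1 ge L, 2 pu L, 3 de L, 4 le L.
  No heavy syllable in the domain; default to the first syllable = syllable 1.
  → primary stress on syllable 1.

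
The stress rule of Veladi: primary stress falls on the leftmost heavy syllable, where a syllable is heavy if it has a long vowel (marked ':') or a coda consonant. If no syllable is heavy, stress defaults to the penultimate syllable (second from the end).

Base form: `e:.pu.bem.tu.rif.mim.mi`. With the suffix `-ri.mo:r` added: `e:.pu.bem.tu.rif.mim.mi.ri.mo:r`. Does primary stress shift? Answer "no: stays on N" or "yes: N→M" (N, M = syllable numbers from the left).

Base `e:.pu.bem.tu.rif.mim.mi` (7 syllables):
  Weights: 1 e: H, 2 pu L, 3 bem H, 4 tu L, 5 rif H, 6 mim H, 7 mi L.
  Heavy syllables in the domain: 1, 3, 5, 6. The leftmost is syllable 1 (e:).
  → primary stress on syllable 1.
Suffixed `e:.pu.bem.tu.rif.mim.mi.ri.mo:r` (9 syllables):
  Weights: 1 e: H, 2 pu L, 3 bem H, 4 tu L, 5 rif H, 6 mim H, 7 mi L, 8 ri L, 9 mo:r H.
  Heavy syllables in the domain: 1, 3, 5, 6, 9. The leftmost is syllable 1 (e:).
  → primary stress on syllable 1.

no: stays on 1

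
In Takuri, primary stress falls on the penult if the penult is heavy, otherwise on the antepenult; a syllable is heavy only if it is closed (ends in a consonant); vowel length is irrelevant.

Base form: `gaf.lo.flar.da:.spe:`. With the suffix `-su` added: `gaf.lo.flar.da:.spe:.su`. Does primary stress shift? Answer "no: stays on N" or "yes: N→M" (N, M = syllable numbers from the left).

yes: 3→4

Base `gaf.lo.flar.da:.spe:` (5 syllables):
  Weights: 3 flar H, 4 da: L, 5 spe: L.
  The penult (syllable 4, da:) is light, so stress falls on the antepenult (syllable 3, flar).
  → primary stress on syllable 3.
Suffixed `gaf.lo.flar.da:.spe:.su` (6 syllables):
  Weights: 4 da: L, 5 spe: L, 6 su L.
  The penult (syllable 5, spe:) is light, so stress falls on the antepenult (syllable 4, da:).
  → primary stress on syllable 4.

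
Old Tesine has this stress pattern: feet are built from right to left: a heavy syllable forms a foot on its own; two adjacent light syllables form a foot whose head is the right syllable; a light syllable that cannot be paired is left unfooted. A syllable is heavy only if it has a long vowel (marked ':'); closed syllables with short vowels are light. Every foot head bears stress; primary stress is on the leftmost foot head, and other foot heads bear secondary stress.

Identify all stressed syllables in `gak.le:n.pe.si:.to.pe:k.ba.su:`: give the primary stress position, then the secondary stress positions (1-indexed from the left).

primary 2, secondary 4, 6, 8

Weights: 1 gak L, 2 le:n H, 3 pe L, 4 si: H, 5 to L, 6 pe:k H, 7 ba L, 8 su: H.
Parse right to left (heavy = foot alone; LL = one foot; stranded L unfooted): gak (ˈle:n) pe (ˈsi:) to (ˈpe:k) ba (ˈsu:).
Foot heads: 2, 4, 6, 8.
Primary stress on the leftmost head = syllable 2.
Secondary stress on 4, 6, 8: gak.ˈle:n.pe.ˌsi:.to.ˌpe:k.ba.ˌsu:.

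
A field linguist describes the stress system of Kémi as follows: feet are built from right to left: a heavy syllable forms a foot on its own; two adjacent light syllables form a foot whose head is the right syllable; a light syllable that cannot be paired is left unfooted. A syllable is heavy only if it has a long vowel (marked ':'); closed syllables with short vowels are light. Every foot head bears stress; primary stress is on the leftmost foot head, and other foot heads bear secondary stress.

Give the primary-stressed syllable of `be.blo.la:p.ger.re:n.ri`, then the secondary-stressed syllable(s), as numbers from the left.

Weights: 1 be L, 2 blo L, 3 la:p H, 4 ger L, 5 re:n H, 6 ri L.
Parse right to left (heavy = foot alone; LL = one foot; stranded L unfooted): (be.ˈblo) (ˈla:p) ger (ˈre:n) ri.
Foot heads: 2, 3, 5.
Primary stress on the leftmost head = syllable 2.
Secondary stress on 3, 5: be.ˈblo.ˌla:p.ger.ˌre:n.ri.

primary 2, secondary 3, 5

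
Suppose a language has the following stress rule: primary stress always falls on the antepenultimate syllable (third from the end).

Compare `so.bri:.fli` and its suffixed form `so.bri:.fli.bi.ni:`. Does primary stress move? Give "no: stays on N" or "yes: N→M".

Base `so.bri:.fli` (3 syllables):
  The word has 3 syllables; the antepenultimate syllable (third from the end) is syllable 1 (so).
  → primary stress on syllable 1.
Suffixed `so.bri:.fli.bi.ni:` (5 syllables):
  The word has 5 syllables; the antepenultimate syllable (third from the end) is syllable 3 (fli).
  → primary stress on syllable 3.

yes: 1→3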